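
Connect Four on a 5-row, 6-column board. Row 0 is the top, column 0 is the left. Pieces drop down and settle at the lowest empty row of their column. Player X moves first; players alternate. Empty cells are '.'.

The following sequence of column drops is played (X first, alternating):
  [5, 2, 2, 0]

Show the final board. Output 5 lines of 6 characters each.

Answer: ......
......
......
..X...
O.O..X

Derivation:
Move 1: X drops in col 5, lands at row 4
Move 2: O drops in col 2, lands at row 4
Move 3: X drops in col 2, lands at row 3
Move 4: O drops in col 0, lands at row 4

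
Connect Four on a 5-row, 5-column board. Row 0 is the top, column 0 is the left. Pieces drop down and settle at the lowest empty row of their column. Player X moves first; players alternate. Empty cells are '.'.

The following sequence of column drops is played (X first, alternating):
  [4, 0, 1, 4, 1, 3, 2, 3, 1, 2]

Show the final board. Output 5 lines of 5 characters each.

Move 1: X drops in col 4, lands at row 4
Move 2: O drops in col 0, lands at row 4
Move 3: X drops in col 1, lands at row 4
Move 4: O drops in col 4, lands at row 3
Move 5: X drops in col 1, lands at row 3
Move 6: O drops in col 3, lands at row 4
Move 7: X drops in col 2, lands at row 4
Move 8: O drops in col 3, lands at row 3
Move 9: X drops in col 1, lands at row 2
Move 10: O drops in col 2, lands at row 3

Answer: .....
.....
.X...
.XOOO
OXXOX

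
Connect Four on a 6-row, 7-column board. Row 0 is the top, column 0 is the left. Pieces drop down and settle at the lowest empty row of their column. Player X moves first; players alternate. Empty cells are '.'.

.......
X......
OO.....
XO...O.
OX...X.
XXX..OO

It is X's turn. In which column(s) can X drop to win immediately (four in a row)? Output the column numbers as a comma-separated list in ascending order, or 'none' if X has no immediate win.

Answer: 3

Derivation:
col 0: drop X → no win
col 1: drop X → no win
col 2: drop X → no win
col 3: drop X → WIN!
col 4: drop X → no win
col 5: drop X → no win
col 6: drop X → no win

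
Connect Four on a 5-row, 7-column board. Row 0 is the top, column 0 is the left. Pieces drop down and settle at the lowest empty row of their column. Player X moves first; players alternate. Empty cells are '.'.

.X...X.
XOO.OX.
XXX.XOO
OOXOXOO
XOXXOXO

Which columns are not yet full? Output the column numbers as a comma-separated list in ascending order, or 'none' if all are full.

col 0: top cell = '.' → open
col 1: top cell = 'X' → FULL
col 2: top cell = '.' → open
col 3: top cell = '.' → open
col 4: top cell = '.' → open
col 5: top cell = 'X' → FULL
col 6: top cell = '.' → open

Answer: 0,2,3,4,6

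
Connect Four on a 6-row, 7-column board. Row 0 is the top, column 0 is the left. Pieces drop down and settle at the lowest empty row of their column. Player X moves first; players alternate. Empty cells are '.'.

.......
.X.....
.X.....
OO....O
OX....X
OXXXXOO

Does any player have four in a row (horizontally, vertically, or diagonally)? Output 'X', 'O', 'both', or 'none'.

X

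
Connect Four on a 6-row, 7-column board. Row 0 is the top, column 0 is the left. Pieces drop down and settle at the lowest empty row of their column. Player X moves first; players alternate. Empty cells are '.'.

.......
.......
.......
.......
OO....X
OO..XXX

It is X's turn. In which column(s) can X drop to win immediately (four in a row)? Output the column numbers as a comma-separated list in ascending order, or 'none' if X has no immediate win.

Answer: 3

Derivation:
col 0: drop X → no win
col 1: drop X → no win
col 2: drop X → no win
col 3: drop X → WIN!
col 4: drop X → no win
col 5: drop X → no win
col 6: drop X → no win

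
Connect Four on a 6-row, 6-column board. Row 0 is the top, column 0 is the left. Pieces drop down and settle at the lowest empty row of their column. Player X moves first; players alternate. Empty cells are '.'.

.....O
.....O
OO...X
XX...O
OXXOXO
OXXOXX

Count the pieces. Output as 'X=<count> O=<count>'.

X=10 O=10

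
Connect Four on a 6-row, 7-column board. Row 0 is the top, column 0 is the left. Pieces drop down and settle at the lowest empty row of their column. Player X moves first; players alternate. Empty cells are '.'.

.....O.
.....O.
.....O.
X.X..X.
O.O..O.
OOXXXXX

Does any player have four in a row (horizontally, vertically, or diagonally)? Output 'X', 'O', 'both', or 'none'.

X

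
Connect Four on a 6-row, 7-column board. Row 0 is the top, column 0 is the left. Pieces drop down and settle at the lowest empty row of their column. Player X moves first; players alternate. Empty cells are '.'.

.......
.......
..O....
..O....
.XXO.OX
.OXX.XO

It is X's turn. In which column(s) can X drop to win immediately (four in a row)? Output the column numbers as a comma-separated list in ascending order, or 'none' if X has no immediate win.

Answer: 4

Derivation:
col 0: drop X → no win
col 1: drop X → no win
col 2: drop X → no win
col 3: drop X → no win
col 4: drop X → WIN!
col 5: drop X → no win
col 6: drop X → no win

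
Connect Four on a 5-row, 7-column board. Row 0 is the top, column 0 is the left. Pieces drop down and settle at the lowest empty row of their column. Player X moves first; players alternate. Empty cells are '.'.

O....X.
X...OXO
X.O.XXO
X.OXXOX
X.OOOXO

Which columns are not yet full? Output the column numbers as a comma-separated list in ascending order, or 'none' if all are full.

col 0: top cell = 'O' → FULL
col 1: top cell = '.' → open
col 2: top cell = '.' → open
col 3: top cell = '.' → open
col 4: top cell = '.' → open
col 5: top cell = 'X' → FULL
col 6: top cell = '.' → open

Answer: 1,2,3,4,6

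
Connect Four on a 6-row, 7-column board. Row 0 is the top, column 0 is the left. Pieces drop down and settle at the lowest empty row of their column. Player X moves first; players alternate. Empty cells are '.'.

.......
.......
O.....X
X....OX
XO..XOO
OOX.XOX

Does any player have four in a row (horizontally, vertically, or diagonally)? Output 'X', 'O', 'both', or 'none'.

none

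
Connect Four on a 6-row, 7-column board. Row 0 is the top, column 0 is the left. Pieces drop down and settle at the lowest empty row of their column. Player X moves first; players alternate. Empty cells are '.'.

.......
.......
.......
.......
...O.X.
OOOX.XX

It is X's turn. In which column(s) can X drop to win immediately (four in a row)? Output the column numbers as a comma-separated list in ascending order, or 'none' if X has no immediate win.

col 0: drop X → no win
col 1: drop X → no win
col 2: drop X → no win
col 3: drop X → no win
col 4: drop X → WIN!
col 5: drop X → no win
col 6: drop X → no win

Answer: 4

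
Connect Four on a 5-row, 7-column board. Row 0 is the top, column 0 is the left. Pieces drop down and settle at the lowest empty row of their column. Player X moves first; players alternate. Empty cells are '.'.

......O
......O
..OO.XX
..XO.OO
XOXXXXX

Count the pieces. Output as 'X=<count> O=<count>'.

X=9 O=8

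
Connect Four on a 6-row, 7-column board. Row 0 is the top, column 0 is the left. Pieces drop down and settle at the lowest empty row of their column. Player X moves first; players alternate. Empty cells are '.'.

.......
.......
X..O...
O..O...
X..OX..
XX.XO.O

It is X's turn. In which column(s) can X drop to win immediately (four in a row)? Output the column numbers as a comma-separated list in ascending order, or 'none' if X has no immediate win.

Answer: 2

Derivation:
col 0: drop X → no win
col 1: drop X → no win
col 2: drop X → WIN!
col 3: drop X → no win
col 4: drop X → no win
col 5: drop X → no win
col 6: drop X → no win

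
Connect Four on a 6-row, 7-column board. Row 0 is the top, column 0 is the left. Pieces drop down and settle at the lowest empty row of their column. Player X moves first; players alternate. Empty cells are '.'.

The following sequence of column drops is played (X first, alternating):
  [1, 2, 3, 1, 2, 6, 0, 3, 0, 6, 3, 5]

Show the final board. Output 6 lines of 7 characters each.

Move 1: X drops in col 1, lands at row 5
Move 2: O drops in col 2, lands at row 5
Move 3: X drops in col 3, lands at row 5
Move 4: O drops in col 1, lands at row 4
Move 5: X drops in col 2, lands at row 4
Move 6: O drops in col 6, lands at row 5
Move 7: X drops in col 0, lands at row 5
Move 8: O drops in col 3, lands at row 4
Move 9: X drops in col 0, lands at row 4
Move 10: O drops in col 6, lands at row 4
Move 11: X drops in col 3, lands at row 3
Move 12: O drops in col 5, lands at row 5

Answer: .......
.......
.......
...X...
XOXO..O
XXOX.OO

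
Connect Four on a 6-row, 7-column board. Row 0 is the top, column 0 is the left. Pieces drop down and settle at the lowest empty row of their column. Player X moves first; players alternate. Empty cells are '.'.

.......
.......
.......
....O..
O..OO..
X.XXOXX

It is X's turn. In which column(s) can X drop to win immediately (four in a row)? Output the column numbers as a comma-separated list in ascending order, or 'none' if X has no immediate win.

Answer: 1

Derivation:
col 0: drop X → no win
col 1: drop X → WIN!
col 2: drop X → no win
col 3: drop X → no win
col 4: drop X → no win
col 5: drop X → no win
col 6: drop X → no win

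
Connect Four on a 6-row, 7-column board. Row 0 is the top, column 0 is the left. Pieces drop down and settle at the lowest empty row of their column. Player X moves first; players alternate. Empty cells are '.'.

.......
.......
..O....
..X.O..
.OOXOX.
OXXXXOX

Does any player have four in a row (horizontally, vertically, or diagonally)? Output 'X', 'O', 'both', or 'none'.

X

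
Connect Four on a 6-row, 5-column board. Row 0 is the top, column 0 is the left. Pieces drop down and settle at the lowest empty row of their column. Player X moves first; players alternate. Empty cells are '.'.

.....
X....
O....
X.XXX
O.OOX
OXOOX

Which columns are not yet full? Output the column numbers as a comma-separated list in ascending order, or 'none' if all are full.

col 0: top cell = '.' → open
col 1: top cell = '.' → open
col 2: top cell = '.' → open
col 3: top cell = '.' → open
col 4: top cell = '.' → open

Answer: 0,1,2,3,4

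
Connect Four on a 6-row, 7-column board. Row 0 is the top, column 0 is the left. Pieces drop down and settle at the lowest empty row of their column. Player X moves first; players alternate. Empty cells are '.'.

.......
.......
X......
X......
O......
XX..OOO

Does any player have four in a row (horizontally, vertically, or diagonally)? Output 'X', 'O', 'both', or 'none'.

none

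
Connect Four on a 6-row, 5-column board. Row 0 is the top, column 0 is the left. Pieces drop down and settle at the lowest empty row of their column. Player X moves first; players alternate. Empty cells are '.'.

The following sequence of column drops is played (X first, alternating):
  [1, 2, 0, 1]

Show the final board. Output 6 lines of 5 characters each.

Answer: .....
.....
.....
.....
.O...
XXO..

Derivation:
Move 1: X drops in col 1, lands at row 5
Move 2: O drops in col 2, lands at row 5
Move 3: X drops in col 0, lands at row 5
Move 4: O drops in col 1, lands at row 4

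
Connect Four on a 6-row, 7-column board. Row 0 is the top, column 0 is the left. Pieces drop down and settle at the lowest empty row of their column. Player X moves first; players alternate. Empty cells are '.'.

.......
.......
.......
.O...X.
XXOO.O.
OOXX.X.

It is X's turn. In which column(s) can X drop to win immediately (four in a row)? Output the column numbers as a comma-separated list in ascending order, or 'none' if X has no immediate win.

col 0: drop X → no win
col 1: drop X → no win
col 2: drop X → no win
col 3: drop X → no win
col 4: drop X → WIN!
col 5: drop X → no win
col 6: drop X → no win

Answer: 4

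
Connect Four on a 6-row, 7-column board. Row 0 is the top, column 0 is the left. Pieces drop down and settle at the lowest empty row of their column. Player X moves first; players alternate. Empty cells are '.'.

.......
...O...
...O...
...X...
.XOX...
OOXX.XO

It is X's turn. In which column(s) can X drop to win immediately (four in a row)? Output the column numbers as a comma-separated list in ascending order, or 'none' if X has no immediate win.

Answer: 4

Derivation:
col 0: drop X → no win
col 1: drop X → no win
col 2: drop X → no win
col 3: drop X → no win
col 4: drop X → WIN!
col 5: drop X → no win
col 6: drop X → no win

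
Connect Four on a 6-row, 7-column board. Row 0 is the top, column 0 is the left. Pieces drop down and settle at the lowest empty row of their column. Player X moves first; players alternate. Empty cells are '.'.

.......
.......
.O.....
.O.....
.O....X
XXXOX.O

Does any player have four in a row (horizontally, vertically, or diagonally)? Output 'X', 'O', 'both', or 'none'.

none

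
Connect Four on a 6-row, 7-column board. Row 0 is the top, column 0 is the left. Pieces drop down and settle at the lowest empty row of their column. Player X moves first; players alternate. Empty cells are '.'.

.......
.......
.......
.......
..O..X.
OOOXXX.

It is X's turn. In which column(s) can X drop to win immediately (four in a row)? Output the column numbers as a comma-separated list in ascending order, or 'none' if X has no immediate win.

col 0: drop X → no win
col 1: drop X → no win
col 2: drop X → no win
col 3: drop X → no win
col 4: drop X → no win
col 5: drop X → no win
col 6: drop X → WIN!

Answer: 6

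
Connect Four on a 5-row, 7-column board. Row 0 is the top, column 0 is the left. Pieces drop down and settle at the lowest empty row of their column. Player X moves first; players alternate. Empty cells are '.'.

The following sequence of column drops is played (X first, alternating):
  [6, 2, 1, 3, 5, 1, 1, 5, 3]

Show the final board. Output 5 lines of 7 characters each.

Move 1: X drops in col 6, lands at row 4
Move 2: O drops in col 2, lands at row 4
Move 3: X drops in col 1, lands at row 4
Move 4: O drops in col 3, lands at row 4
Move 5: X drops in col 5, lands at row 4
Move 6: O drops in col 1, lands at row 3
Move 7: X drops in col 1, lands at row 2
Move 8: O drops in col 5, lands at row 3
Move 9: X drops in col 3, lands at row 3

Answer: .......
.......
.X.....
.O.X.O.
.XOO.XX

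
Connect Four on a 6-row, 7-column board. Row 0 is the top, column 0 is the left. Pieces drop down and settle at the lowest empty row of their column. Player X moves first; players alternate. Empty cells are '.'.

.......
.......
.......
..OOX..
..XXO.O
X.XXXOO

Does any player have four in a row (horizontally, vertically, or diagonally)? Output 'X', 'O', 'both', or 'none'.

none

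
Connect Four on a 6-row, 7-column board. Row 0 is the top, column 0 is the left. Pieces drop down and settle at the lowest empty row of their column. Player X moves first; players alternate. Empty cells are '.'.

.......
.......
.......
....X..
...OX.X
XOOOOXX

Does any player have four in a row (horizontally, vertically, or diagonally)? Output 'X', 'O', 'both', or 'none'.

O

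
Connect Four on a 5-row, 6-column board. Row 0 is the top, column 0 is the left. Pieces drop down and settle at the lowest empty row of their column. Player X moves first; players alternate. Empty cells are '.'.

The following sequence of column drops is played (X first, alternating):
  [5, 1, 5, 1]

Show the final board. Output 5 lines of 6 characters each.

Move 1: X drops in col 5, lands at row 4
Move 2: O drops in col 1, lands at row 4
Move 3: X drops in col 5, lands at row 3
Move 4: O drops in col 1, lands at row 3

Answer: ......
......
......
.O...X
.O...X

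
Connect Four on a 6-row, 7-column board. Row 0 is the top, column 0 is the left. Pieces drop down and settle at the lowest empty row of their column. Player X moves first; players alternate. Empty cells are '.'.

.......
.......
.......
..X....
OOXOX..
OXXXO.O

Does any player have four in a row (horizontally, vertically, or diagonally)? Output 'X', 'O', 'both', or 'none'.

none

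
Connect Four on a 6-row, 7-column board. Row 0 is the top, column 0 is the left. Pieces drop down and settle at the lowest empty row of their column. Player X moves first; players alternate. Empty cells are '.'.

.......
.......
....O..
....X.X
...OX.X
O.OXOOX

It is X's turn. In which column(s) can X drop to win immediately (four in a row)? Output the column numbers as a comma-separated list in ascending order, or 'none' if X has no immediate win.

Answer: 6

Derivation:
col 0: drop X → no win
col 1: drop X → no win
col 2: drop X → no win
col 3: drop X → no win
col 4: drop X → no win
col 5: drop X → no win
col 6: drop X → WIN!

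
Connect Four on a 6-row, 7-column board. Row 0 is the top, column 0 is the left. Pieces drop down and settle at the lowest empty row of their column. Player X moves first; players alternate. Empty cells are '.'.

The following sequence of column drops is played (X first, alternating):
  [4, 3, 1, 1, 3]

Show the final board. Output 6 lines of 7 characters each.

Answer: .......
.......
.......
.......
.O.X...
.X.OX..

Derivation:
Move 1: X drops in col 4, lands at row 5
Move 2: O drops in col 3, lands at row 5
Move 3: X drops in col 1, lands at row 5
Move 4: O drops in col 1, lands at row 4
Move 5: X drops in col 3, lands at row 4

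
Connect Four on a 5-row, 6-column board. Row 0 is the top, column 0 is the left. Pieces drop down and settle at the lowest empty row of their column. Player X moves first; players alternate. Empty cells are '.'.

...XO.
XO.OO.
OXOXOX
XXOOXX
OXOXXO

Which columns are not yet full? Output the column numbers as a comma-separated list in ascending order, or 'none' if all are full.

col 0: top cell = '.' → open
col 1: top cell = '.' → open
col 2: top cell = '.' → open
col 3: top cell = 'X' → FULL
col 4: top cell = 'O' → FULL
col 5: top cell = '.' → open

Answer: 0,1,2,5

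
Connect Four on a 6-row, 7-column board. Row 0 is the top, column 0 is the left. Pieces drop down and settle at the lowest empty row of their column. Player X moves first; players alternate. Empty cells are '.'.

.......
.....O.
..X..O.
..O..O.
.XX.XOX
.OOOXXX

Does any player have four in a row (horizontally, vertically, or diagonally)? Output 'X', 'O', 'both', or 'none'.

O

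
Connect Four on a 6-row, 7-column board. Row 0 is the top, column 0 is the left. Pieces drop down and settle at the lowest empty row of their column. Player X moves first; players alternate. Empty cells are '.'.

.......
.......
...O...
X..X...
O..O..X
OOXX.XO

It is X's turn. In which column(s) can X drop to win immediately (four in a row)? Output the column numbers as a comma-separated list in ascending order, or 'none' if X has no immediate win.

Answer: 4

Derivation:
col 0: drop X → no win
col 1: drop X → no win
col 2: drop X → no win
col 3: drop X → no win
col 4: drop X → WIN!
col 5: drop X → no win
col 6: drop X → no win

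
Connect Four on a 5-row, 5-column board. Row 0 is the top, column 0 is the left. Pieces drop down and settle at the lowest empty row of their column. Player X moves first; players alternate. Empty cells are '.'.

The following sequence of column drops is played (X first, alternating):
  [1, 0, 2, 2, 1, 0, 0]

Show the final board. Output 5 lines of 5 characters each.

Answer: .....
.....
X....
OXO..
OXX..

Derivation:
Move 1: X drops in col 1, lands at row 4
Move 2: O drops in col 0, lands at row 4
Move 3: X drops in col 2, lands at row 4
Move 4: O drops in col 2, lands at row 3
Move 5: X drops in col 1, lands at row 3
Move 6: O drops in col 0, lands at row 3
Move 7: X drops in col 0, lands at row 2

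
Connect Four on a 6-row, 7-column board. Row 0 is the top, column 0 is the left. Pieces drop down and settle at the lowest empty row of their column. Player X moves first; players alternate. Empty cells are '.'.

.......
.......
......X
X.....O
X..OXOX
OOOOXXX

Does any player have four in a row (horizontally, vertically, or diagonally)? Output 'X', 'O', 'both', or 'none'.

O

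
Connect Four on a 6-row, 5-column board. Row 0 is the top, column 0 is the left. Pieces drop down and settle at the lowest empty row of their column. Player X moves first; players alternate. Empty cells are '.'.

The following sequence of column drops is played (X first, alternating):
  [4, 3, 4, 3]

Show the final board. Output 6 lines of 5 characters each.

Move 1: X drops in col 4, lands at row 5
Move 2: O drops in col 3, lands at row 5
Move 3: X drops in col 4, lands at row 4
Move 4: O drops in col 3, lands at row 4

Answer: .....
.....
.....
.....
...OX
...OX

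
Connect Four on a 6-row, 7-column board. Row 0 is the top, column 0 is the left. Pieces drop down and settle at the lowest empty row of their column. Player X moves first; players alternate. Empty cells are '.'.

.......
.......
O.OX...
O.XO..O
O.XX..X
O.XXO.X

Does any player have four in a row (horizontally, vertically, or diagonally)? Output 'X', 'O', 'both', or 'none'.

O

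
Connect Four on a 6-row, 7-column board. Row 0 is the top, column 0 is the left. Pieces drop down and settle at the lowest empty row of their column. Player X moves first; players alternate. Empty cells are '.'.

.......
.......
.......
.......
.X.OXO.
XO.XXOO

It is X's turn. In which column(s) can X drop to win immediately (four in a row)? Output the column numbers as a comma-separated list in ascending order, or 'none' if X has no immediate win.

Answer: none

Derivation:
col 0: drop X → no win
col 1: drop X → no win
col 2: drop X → no win
col 3: drop X → no win
col 4: drop X → no win
col 5: drop X → no win
col 6: drop X → no win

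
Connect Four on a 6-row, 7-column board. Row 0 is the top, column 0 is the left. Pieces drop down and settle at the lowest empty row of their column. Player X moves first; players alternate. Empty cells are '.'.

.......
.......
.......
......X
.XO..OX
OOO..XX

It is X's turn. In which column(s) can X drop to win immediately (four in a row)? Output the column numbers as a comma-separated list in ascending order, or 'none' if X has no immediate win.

col 0: drop X → no win
col 1: drop X → no win
col 2: drop X → no win
col 3: drop X → no win
col 4: drop X → no win
col 5: drop X → no win
col 6: drop X → WIN!

Answer: 6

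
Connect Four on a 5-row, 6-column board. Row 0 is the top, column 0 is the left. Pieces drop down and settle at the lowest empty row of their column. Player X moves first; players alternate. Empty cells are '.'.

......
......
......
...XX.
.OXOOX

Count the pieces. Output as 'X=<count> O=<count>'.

X=4 O=3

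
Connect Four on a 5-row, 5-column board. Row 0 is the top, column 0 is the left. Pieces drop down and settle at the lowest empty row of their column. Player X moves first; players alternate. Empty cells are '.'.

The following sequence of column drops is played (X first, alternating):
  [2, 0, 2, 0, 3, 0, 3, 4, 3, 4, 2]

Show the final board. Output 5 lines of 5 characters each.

Move 1: X drops in col 2, lands at row 4
Move 2: O drops in col 0, lands at row 4
Move 3: X drops in col 2, lands at row 3
Move 4: O drops in col 0, lands at row 3
Move 5: X drops in col 3, lands at row 4
Move 6: O drops in col 0, lands at row 2
Move 7: X drops in col 3, lands at row 3
Move 8: O drops in col 4, lands at row 4
Move 9: X drops in col 3, lands at row 2
Move 10: O drops in col 4, lands at row 3
Move 11: X drops in col 2, lands at row 2

Answer: .....
.....
O.XX.
O.XXO
O.XXO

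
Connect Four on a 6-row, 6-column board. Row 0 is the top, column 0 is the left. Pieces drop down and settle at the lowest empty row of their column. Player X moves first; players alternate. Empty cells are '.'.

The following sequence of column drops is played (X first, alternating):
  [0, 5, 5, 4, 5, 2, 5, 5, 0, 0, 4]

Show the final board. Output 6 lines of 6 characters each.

Answer: ......
.....O
.....X
O....X
X...XX
X.O.OO

Derivation:
Move 1: X drops in col 0, lands at row 5
Move 2: O drops in col 5, lands at row 5
Move 3: X drops in col 5, lands at row 4
Move 4: O drops in col 4, lands at row 5
Move 5: X drops in col 5, lands at row 3
Move 6: O drops in col 2, lands at row 5
Move 7: X drops in col 5, lands at row 2
Move 8: O drops in col 5, lands at row 1
Move 9: X drops in col 0, lands at row 4
Move 10: O drops in col 0, lands at row 3
Move 11: X drops in col 4, lands at row 4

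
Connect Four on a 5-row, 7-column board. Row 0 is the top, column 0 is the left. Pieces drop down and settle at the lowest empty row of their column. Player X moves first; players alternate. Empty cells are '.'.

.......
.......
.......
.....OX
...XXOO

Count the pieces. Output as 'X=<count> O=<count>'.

X=3 O=3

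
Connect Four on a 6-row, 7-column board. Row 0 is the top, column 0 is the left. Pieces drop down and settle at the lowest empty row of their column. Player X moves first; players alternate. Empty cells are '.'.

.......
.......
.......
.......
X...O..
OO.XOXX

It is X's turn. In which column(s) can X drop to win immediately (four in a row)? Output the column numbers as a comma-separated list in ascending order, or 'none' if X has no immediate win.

col 0: drop X → no win
col 1: drop X → no win
col 2: drop X → no win
col 3: drop X → no win
col 4: drop X → no win
col 5: drop X → no win
col 6: drop X → no win

Answer: none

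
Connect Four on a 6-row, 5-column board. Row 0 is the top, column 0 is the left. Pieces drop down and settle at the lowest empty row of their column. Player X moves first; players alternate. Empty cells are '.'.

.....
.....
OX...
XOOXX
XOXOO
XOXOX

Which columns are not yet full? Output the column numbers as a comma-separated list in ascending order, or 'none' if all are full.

Answer: 0,1,2,3,4

Derivation:
col 0: top cell = '.' → open
col 1: top cell = '.' → open
col 2: top cell = '.' → open
col 3: top cell = '.' → open
col 4: top cell = '.' → open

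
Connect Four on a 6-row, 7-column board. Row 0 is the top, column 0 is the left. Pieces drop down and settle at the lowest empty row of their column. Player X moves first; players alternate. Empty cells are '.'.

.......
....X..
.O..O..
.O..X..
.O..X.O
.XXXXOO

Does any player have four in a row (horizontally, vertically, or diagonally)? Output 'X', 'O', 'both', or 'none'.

X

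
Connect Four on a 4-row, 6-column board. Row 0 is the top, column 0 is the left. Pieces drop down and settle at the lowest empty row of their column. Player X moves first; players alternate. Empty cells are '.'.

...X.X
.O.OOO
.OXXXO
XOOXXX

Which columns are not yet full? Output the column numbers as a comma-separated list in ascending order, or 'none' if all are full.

Answer: 0,1,2,4

Derivation:
col 0: top cell = '.' → open
col 1: top cell = '.' → open
col 2: top cell = '.' → open
col 3: top cell = 'X' → FULL
col 4: top cell = '.' → open
col 5: top cell = 'X' → FULL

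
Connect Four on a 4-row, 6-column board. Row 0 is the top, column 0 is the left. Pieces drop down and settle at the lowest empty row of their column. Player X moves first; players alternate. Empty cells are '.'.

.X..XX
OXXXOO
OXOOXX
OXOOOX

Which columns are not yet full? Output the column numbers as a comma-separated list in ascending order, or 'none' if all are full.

col 0: top cell = '.' → open
col 1: top cell = 'X' → FULL
col 2: top cell = '.' → open
col 3: top cell = '.' → open
col 4: top cell = 'X' → FULL
col 5: top cell = 'X' → FULL

Answer: 0,2,3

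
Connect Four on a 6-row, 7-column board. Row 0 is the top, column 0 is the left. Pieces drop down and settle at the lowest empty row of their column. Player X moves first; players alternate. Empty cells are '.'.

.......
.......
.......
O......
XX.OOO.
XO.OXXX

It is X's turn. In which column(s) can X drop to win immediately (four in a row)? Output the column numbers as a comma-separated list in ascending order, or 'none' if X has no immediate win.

Answer: none

Derivation:
col 0: drop X → no win
col 1: drop X → no win
col 2: drop X → no win
col 3: drop X → no win
col 4: drop X → no win
col 5: drop X → no win
col 6: drop X → no win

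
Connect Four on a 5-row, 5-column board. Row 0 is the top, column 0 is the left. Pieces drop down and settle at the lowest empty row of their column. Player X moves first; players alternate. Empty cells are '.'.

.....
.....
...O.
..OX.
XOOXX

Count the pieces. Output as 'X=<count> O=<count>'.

X=4 O=4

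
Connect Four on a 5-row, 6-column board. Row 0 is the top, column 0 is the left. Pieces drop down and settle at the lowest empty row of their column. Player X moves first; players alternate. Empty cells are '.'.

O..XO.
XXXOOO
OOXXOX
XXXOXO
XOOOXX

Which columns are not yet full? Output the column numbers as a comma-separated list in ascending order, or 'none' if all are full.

Answer: 1,2,5

Derivation:
col 0: top cell = 'O' → FULL
col 1: top cell = '.' → open
col 2: top cell = '.' → open
col 3: top cell = 'X' → FULL
col 4: top cell = 'O' → FULL
col 5: top cell = '.' → open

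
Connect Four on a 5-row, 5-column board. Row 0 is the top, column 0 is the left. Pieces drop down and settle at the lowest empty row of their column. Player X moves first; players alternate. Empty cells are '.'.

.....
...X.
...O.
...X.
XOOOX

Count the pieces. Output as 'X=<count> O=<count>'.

X=4 O=4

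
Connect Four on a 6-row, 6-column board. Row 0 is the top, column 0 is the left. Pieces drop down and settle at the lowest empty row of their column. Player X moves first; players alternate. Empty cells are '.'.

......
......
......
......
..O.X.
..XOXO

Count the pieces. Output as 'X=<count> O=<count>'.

X=3 O=3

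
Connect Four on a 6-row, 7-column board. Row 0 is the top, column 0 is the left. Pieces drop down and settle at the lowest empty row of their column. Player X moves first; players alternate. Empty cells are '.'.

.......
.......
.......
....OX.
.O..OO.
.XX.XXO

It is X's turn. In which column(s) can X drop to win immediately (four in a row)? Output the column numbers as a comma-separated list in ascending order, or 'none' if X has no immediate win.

Answer: 3

Derivation:
col 0: drop X → no win
col 1: drop X → no win
col 2: drop X → no win
col 3: drop X → WIN!
col 4: drop X → no win
col 5: drop X → no win
col 6: drop X → no win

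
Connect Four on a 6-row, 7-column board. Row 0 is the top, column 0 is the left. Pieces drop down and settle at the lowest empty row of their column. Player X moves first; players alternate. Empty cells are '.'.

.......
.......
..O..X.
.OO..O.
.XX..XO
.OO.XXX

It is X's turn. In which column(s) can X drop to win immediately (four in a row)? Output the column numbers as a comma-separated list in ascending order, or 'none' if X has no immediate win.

Answer: 3

Derivation:
col 0: drop X → no win
col 1: drop X → no win
col 2: drop X → no win
col 3: drop X → WIN!
col 4: drop X → no win
col 5: drop X → no win
col 6: drop X → no win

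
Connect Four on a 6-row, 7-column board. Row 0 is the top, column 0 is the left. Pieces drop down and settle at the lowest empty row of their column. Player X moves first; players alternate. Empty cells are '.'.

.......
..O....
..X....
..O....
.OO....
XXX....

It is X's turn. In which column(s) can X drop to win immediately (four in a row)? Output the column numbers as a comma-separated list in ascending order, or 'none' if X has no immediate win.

Answer: 3

Derivation:
col 0: drop X → no win
col 1: drop X → no win
col 2: drop X → no win
col 3: drop X → WIN!
col 4: drop X → no win
col 5: drop X → no win
col 6: drop X → no win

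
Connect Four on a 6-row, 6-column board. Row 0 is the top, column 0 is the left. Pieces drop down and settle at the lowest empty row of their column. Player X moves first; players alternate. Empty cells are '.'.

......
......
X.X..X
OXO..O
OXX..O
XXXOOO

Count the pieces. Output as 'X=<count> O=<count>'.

X=9 O=8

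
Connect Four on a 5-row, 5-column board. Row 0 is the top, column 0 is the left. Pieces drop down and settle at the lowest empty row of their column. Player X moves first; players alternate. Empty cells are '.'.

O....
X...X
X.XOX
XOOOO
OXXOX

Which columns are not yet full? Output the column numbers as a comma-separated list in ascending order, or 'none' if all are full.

col 0: top cell = 'O' → FULL
col 1: top cell = '.' → open
col 2: top cell = '.' → open
col 3: top cell = '.' → open
col 4: top cell = '.' → open

Answer: 1,2,3,4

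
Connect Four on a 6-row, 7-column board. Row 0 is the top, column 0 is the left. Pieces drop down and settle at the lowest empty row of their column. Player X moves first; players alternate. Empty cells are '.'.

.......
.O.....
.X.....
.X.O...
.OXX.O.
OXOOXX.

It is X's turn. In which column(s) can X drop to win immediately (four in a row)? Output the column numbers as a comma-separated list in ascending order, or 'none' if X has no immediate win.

Answer: 2

Derivation:
col 0: drop X → no win
col 1: drop X → no win
col 2: drop X → WIN!
col 3: drop X → no win
col 4: drop X → no win
col 5: drop X → no win
col 6: drop X → no win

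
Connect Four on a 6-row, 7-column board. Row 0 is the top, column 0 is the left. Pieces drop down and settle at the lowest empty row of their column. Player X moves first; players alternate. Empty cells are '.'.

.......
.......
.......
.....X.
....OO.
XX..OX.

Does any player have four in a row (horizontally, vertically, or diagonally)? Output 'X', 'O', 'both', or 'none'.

none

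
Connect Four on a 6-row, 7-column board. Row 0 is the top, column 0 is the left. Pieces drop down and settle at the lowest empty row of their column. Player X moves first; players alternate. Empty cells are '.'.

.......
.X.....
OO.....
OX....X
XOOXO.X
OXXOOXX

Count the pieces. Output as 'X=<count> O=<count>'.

X=10 O=9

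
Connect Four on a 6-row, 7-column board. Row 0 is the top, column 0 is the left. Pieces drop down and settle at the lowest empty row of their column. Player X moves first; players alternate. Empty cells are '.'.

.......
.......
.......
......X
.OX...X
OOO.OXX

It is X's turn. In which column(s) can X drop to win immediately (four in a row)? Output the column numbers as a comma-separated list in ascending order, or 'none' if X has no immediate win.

col 0: drop X → no win
col 1: drop X → no win
col 2: drop X → no win
col 3: drop X → no win
col 4: drop X → no win
col 5: drop X → no win
col 6: drop X → WIN!

Answer: 6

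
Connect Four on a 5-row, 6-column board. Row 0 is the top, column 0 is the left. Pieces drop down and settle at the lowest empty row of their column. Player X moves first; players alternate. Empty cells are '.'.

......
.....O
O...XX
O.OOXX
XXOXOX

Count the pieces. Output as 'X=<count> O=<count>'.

X=8 O=7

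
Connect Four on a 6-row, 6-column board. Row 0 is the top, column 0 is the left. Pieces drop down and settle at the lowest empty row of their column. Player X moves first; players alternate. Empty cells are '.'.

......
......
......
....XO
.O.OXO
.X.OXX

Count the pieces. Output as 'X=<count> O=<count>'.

X=5 O=5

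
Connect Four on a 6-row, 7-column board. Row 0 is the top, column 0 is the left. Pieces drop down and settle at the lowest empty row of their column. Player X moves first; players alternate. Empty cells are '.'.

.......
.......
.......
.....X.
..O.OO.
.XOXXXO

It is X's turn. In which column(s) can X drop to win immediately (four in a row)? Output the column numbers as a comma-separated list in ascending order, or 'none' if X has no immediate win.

Answer: none

Derivation:
col 0: drop X → no win
col 1: drop X → no win
col 2: drop X → no win
col 3: drop X → no win
col 4: drop X → no win
col 5: drop X → no win
col 6: drop X → no win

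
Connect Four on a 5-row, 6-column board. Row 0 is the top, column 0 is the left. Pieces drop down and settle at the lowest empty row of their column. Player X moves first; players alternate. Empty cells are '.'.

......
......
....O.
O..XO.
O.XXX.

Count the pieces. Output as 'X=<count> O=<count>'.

X=4 O=4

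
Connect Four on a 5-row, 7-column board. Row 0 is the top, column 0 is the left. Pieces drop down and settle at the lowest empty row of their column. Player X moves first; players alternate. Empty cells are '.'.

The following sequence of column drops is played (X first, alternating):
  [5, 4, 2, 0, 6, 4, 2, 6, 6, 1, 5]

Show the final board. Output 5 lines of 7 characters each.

Move 1: X drops in col 5, lands at row 4
Move 2: O drops in col 4, lands at row 4
Move 3: X drops in col 2, lands at row 4
Move 4: O drops in col 0, lands at row 4
Move 5: X drops in col 6, lands at row 4
Move 6: O drops in col 4, lands at row 3
Move 7: X drops in col 2, lands at row 3
Move 8: O drops in col 6, lands at row 3
Move 9: X drops in col 6, lands at row 2
Move 10: O drops in col 1, lands at row 4
Move 11: X drops in col 5, lands at row 3

Answer: .......
.......
......X
..X.OXO
OOX.OXX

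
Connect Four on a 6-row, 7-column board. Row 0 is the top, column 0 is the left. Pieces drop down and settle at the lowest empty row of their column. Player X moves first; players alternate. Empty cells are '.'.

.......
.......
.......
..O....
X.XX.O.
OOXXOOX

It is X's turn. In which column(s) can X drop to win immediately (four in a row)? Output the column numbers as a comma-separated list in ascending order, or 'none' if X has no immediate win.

Answer: 1

Derivation:
col 0: drop X → no win
col 1: drop X → WIN!
col 2: drop X → no win
col 3: drop X → no win
col 4: drop X → no win
col 5: drop X → no win
col 6: drop X → no win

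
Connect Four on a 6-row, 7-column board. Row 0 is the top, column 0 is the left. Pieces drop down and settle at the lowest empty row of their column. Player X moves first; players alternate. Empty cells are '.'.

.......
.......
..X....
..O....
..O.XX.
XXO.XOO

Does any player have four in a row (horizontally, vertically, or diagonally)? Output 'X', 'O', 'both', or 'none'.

none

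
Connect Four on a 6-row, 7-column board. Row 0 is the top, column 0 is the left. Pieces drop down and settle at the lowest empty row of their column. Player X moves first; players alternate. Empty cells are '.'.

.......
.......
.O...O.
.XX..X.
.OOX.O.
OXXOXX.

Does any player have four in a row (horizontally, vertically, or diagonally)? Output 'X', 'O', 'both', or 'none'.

none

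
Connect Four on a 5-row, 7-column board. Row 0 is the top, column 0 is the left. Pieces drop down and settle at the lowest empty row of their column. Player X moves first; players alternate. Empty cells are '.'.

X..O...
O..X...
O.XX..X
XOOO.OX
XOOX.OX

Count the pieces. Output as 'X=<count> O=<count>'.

X=10 O=10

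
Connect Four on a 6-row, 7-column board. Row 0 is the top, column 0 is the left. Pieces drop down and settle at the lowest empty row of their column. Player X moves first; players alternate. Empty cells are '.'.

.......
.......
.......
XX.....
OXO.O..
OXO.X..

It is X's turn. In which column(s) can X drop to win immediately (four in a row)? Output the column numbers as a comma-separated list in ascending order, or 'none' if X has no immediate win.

col 0: drop X → no win
col 1: drop X → WIN!
col 2: drop X → no win
col 3: drop X → no win
col 4: drop X → no win
col 5: drop X → no win
col 6: drop X → no win

Answer: 1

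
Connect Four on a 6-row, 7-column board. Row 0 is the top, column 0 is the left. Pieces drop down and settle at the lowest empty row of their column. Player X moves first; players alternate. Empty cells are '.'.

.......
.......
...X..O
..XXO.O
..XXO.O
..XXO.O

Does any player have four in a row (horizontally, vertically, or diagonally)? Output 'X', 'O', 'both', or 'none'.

both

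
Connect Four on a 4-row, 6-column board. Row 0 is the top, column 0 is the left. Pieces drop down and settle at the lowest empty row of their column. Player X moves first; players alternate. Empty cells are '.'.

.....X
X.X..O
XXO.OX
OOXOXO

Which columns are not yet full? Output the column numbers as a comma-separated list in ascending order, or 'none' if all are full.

col 0: top cell = '.' → open
col 1: top cell = '.' → open
col 2: top cell = '.' → open
col 3: top cell = '.' → open
col 4: top cell = '.' → open
col 5: top cell = 'X' → FULL

Answer: 0,1,2,3,4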